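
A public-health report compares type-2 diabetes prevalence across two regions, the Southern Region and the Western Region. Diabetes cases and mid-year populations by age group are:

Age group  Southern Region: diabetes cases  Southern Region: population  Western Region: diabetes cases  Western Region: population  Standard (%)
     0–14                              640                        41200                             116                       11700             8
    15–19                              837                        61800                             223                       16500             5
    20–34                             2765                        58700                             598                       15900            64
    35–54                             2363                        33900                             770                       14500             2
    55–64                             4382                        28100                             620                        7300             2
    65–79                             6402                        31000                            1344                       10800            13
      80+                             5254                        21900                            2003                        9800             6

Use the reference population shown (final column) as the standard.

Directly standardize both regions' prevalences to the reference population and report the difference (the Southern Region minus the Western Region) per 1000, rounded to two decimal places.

21.08

Age-specific rates per 1000 for the Southern Region: 15.534, 13.544, 47.104, 69.705, 155.943, 206.516, 239.909.
For the Western Region: 9.915, 13.515, 37.610, 53.103, 84.932, 124.444, 204.388.
Standard weights: 0.08, 0.05, 0.64, 0.02, 0.02, 0.13, 0.06.
The Southern Region: 0.0800×15.534 + 0.0500×13.544 + 0.6400×47.104 + 0.0200×69.705 + 0.0200×155.943 + 0.1300×206.516 + 0.0600×239.909 = 77.8210 per 1000.
The Western Region: 0.0800×9.915 + 0.0500×13.515 + 0.6400×37.610 + 0.0200×53.103 + 0.0200×84.932 + 0.1300×124.444 + 0.0600×204.388 = 56.7411 per 1000.
Difference = 77.8210 − 56.7411 = 21.0799.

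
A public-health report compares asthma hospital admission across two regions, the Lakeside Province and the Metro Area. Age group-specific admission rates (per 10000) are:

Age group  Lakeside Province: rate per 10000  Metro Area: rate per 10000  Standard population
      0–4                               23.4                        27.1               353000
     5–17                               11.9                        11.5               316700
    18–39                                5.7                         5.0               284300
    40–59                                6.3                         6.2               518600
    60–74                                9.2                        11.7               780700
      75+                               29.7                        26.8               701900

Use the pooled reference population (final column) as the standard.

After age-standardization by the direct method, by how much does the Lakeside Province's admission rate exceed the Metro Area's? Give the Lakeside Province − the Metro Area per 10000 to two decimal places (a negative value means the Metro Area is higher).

Standard total = 2955200; weights = 0.1195, 0.1072, 0.0962, 0.1755, 0.2642, 0.2375.
The Lakeside Province: 0.1195×23.4 + 0.1072×11.9 + 0.0962×5.7 + 0.1755×6.3 + 0.2642×9.2 + 0.2375×29.7 = 15.2090 per 10000.
The Metro Area: 0.1195×27.1 + 0.1072×11.5 + 0.0962×5.0 + 0.1755×6.2 + 0.2642×11.7 + 0.2375×26.8 = 15.4948 per 10000.
Difference = 15.2090 − 15.4948 = -0.2859.

-0.29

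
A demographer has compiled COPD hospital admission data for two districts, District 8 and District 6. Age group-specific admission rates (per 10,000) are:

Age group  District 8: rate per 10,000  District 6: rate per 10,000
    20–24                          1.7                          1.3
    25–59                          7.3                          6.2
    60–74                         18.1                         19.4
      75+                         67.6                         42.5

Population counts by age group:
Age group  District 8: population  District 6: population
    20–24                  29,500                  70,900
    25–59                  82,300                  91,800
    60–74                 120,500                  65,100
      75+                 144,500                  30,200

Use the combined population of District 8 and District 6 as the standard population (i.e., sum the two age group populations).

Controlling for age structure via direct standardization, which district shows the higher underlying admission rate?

District 8

Combined standard total = 634,800; weights = 0.1582, 0.2743, 0.2924, 0.2752.
District 8: 0.1582×1.7 + 0.2743×7.3 + 0.2924×18.1 + 0.2752×67.6 = 26.1668 per 10,000.
District 6: 0.1582×1.3 + 0.2743×6.2 + 0.2924×19.4 + 0.2752×42.5 = 19.2743 per 10,000.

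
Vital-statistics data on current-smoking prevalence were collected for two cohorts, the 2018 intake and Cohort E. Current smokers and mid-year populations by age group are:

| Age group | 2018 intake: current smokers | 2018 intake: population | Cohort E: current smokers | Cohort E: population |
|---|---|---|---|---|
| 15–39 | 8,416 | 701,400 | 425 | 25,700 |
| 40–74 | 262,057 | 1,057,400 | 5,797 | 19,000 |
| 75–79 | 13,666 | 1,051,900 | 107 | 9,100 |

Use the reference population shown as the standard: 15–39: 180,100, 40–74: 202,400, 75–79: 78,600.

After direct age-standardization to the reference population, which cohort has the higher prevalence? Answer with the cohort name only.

Cohort E

Age-specific rates per 1,000 for the 2018 intake: 11.999, 247.831, 12.992.
For Cohort E: 16.537, 305.105, 11.758.
Standard total = 461,100; weights = 0.3906, 0.4390, 0.1705.
The 2018 intake: 0.3906×11.999 + 0.4390×247.831 + 0.1705×12.992 = 115.6869 per 1,000.
Cohort E: 0.3906×16.537 + 0.4390×305.105 + 0.1705×11.758 = 142.3895 per 1,000.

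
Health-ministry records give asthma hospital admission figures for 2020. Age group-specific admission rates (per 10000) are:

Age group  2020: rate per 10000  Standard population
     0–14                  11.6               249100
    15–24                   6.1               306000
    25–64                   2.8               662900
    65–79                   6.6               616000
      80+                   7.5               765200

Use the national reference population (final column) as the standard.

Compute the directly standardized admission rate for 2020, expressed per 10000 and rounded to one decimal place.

6.3

Standard total = 2599200; weights = 0.0958, 0.1177, 0.2550, 0.2370, 0.2944.
Standardized rate: 0.0958×11.6 + 0.1177×6.1 + 0.2550×2.8 + 0.2370×6.6 + 0.2944×7.5 = 6.3161 per 10000.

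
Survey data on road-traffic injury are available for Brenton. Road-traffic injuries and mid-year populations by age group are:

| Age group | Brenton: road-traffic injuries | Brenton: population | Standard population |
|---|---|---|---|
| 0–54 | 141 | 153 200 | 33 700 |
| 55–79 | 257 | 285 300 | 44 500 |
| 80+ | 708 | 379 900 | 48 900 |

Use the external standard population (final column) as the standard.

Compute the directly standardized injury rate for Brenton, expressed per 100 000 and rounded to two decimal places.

Age-specific rates per 100 000 for Brenton: 92.04, 90.08, 186.36.
Standard total = 127 100; weights = 0.2651, 0.3501, 0.3847.
Standardized rate: 0.2651×92.04 + 0.3501×90.08 + 0.3847×186.36 = 127.6433 per 100 000.

127.64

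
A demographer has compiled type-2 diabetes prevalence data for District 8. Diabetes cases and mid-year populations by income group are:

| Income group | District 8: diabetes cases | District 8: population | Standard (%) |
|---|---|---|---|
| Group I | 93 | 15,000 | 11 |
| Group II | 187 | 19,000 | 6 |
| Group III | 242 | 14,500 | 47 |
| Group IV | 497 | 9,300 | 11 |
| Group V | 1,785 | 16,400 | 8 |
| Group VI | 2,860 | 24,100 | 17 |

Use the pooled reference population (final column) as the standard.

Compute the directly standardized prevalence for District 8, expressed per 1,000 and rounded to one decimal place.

Income-specific rates per 1,000 for District 8: 6.200, 9.842, 16.690, 53.441, 108.841, 118.672.
Standard weights: 0.11, 0.06, 0.47, 0.11, 0.08, 0.17.
Standardized rate: 0.1100×6.200 + 0.0600×9.842 + 0.4700×16.690 + 0.1100×53.441 + 0.0800×108.841 + 0.1700×118.672 = 43.8767 per 1,000.

43.9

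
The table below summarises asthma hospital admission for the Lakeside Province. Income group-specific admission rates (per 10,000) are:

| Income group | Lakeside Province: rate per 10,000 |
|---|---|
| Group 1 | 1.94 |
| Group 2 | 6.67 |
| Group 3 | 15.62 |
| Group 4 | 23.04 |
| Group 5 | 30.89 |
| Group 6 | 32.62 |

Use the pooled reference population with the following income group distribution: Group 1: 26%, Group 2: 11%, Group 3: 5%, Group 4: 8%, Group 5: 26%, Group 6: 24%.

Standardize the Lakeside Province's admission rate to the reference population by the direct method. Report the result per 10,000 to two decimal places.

19.72

Standard weights: 0.26, 0.11, 0.05, 0.08, 0.26, 0.24.
Standardized rate: 0.2600×1.94 + 0.1100×6.67 + 0.0500×15.62 + 0.0800×23.04 + 0.2600×30.89 + 0.2400×32.62 = 19.7225 per 10,000.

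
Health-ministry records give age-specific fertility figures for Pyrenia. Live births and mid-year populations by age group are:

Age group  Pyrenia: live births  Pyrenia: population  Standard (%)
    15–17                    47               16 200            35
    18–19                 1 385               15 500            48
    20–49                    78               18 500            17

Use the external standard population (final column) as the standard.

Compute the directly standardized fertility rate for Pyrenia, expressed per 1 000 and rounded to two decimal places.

44.62

Age-specific rates per 1 000 for Pyrenia: 2.901, 89.355, 4.216.
Standard weights: 0.35, 0.48, 0.17.
Standardized rate: 0.3500×2.901 + 0.4800×89.355 + 0.1700×4.216 = 44.6225 per 1 000.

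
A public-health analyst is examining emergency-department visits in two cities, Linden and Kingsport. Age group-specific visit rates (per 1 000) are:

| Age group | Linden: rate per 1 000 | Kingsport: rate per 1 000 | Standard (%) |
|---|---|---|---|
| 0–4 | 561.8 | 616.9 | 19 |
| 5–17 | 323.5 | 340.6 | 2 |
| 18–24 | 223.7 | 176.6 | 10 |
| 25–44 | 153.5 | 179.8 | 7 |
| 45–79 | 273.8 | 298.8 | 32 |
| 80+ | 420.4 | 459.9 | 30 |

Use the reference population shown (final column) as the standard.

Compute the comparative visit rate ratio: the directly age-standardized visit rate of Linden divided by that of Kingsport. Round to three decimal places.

Standard weights: 0.19, 0.02, 0.10, 0.07, 0.32, 0.30.
Linden: 0.1900×561.8 + 0.0200×323.5 + 0.1000×223.7 + 0.0700×153.5 + 0.3200×273.8 + 0.3000×420.4 = 360.0630 per 1 000.
Kingsport: 0.1900×616.9 + 0.0200×340.6 + 0.1000×176.6 + 0.0700×179.8 + 0.3200×298.8 + 0.3000×459.9 = 387.8550 per 1 000.
Ratio = 360.0630 ÷ 387.8550 = 0.92834.

0.928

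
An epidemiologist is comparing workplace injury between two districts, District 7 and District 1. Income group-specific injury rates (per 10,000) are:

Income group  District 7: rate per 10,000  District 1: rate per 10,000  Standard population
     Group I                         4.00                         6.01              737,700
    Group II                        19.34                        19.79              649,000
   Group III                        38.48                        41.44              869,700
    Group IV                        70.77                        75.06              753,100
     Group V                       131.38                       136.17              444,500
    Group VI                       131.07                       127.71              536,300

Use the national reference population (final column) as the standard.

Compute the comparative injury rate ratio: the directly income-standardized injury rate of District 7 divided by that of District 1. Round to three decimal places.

0.967

Standard total = 3,990,300; weights = 0.1849, 0.1626, 0.2180, 0.1887, 0.1114, 0.1344.
District 7: 0.1849×4.00 + 0.1626×19.34 + 0.2180×38.48 + 0.1887×70.77 + 0.1114×131.38 + 0.1344×131.07 = 57.8795 per 10,000.
District 1: 0.1849×6.01 + 0.1626×19.79 + 0.2180×41.44 + 0.1887×75.06 + 0.1114×136.17 + 0.1344×127.71 = 59.8611 per 10,000.
Ratio = 57.8795 ÷ 59.8611 = 0.96690.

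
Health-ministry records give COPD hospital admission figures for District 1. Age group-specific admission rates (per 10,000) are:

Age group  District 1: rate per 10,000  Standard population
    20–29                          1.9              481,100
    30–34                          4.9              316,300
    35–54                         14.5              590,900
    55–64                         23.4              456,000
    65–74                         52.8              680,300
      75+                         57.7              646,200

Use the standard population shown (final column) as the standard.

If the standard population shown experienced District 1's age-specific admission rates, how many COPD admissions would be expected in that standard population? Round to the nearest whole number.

Expected COPD admissions = Σ (standard pop × age-specific rate ÷ 10,000)
= 481,100×1.9/10,000 + 316,300×4.9/10,000 + 590,900×14.5/10,000 + 456,000×23.4/10,000 + 680,300×52.8/10,000 + 646,200×57.7/10,000
= 91.41 + 154.99 + 856.80 + 1067.04 + 3591.98 + 3728.57 = 9490.80.

9491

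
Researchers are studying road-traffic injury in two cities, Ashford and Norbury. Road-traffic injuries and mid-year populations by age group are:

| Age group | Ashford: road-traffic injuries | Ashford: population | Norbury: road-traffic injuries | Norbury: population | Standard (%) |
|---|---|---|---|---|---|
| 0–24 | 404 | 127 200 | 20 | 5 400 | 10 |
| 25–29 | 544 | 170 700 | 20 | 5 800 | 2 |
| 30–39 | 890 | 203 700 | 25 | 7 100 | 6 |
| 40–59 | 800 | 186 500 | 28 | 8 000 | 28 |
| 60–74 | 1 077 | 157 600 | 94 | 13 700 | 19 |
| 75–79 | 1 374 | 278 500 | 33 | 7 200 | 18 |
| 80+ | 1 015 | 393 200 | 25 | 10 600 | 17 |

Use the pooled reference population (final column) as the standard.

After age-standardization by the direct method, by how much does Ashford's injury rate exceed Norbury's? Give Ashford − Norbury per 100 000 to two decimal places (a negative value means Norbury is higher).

Age-specific rates per 100 000 for Ashford: 317.61, 318.69, 436.92, 428.95, 683.38, 493.36, 258.14.
For Norbury: 370.37, 344.83, 352.11, 350.00, 686.13, 458.33, 235.85.
Standard weights: 0.10, 0.02, 0.06, 0.28, 0.19, 0.18, 0.17.
Ashford: 0.1000×317.61 + 0.0200×318.69 + 0.0600×436.92 + 0.2800×428.95 + 0.1900×683.38 + 0.1800×493.36 + 0.1700×258.14 = 446.9862 per 100 000.
Norbury: 0.1000×370.37 + 0.0200×344.83 + 0.0600×352.11 + 0.2800×350.00 + 0.1900×686.13 + 0.1800×458.33 + 0.1700×235.85 = 416.0197 per 100 000.
Difference = 446.9862 − 416.0197 = 30.9666.

30.97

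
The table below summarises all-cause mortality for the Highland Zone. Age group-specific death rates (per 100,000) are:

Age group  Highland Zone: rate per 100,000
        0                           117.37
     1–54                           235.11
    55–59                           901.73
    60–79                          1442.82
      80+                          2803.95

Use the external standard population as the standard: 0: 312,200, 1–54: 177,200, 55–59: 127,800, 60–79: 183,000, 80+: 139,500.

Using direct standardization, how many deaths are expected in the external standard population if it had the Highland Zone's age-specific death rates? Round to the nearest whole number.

8487

Expected deaths = Σ (standard pop × age-specific rate ÷ 100,000)
= 312,200×117.37/100,000 + 177,200×235.11/100,000 + 127,800×901.73/100,000 + 183,000×1442.82/100,000 + 139,500×2803.95/100,000
= 366.43 + 416.61 + 1152.41 + 2640.36 + 3911.51 = 8487.33.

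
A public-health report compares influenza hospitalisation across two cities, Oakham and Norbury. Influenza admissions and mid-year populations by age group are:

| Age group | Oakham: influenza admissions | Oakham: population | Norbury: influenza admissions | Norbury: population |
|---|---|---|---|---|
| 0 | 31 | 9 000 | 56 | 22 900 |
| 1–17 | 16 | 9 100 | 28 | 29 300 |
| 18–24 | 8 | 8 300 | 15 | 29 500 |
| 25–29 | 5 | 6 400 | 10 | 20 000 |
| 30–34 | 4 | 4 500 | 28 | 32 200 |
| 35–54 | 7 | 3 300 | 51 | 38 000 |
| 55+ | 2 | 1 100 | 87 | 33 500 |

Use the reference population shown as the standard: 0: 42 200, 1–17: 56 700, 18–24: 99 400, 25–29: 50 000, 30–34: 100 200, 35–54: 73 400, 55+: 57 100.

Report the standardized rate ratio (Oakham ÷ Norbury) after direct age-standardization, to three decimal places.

1.285

Age-specific rates per 100 000 for Oakham: 344.44, 175.82, 96.39, 78.12, 88.89, 212.12, 181.82.
For Norbury: 244.54, 95.56, 50.85, 50.00, 86.96, 134.21, 259.70.
Standard total = 479 000; weights = 0.0881, 0.1184, 0.2075, 0.1044, 0.2092, 0.1532, 0.1192.
Oakham: 0.0881×344.44 + 0.1184×175.82 + 0.2075×96.39 + 0.1044×78.12 + 0.2092×88.89 + 0.1532×212.12 + 0.1192×181.82 = 152.0876 per 100 000.
Norbury: 0.0881×244.54 + 0.1184×95.56 + 0.2075×50.85 + 0.1044×50.00 + 0.2092×86.96 + 0.1532×134.21 + 0.1192×259.70 = 118.3411 per 100 000.
Ratio = 152.0876 ÷ 118.3411 = 1.28516.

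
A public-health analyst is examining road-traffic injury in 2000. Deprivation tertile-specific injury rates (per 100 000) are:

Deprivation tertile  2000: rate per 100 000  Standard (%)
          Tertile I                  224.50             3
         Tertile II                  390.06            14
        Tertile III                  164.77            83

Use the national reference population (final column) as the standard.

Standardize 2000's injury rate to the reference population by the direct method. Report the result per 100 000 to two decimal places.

Standard weights: 0.03, 0.14, 0.83.
Standardized rate: 0.0300×224.50 + 0.1400×390.06 + 0.8300×164.77 = 198.1025 per 100 000.

198.10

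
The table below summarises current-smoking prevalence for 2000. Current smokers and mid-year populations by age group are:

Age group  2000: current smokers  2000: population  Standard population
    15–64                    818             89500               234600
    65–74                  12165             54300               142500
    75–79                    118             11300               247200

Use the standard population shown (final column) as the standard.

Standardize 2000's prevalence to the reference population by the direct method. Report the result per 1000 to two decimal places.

58.71

Age-specific rates per 1000 for 2000: 9.140, 224.033, 10.442.
Standard total = 624300; weights = 0.3758, 0.2283, 0.3960.
Standardized rate: 0.3758×9.140 + 0.2283×224.033 + 0.3960×10.442 = 58.7062 per 1000.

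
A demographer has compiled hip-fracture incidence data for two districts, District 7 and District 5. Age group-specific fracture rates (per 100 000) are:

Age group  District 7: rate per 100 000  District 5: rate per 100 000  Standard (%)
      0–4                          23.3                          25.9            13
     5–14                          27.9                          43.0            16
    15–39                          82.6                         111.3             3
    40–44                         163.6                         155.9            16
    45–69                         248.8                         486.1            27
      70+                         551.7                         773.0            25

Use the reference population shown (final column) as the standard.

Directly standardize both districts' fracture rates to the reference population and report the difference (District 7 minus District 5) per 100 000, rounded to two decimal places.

-121.78

Standard weights: 0.13, 0.16, 0.03, 0.16, 0.27, 0.25.
District 7: 0.1300×23.3 + 0.1600×27.9 + 0.0300×82.6 + 0.1600×163.6 + 0.2700×248.8 + 0.2500×551.7 = 241.2480 per 100 000.
District 5: 0.1300×25.9 + 0.1600×43.0 + 0.0300×111.3 + 0.1600×155.9 + 0.2700×486.1 + 0.2500×773.0 = 363.0270 per 100 000.
Difference = 241.2480 − 363.0270 = -121.7790.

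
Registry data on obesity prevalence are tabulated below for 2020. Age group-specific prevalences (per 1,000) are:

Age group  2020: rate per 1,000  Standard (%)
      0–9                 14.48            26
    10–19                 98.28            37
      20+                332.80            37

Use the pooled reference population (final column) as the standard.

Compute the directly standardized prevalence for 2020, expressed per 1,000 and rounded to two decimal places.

Standard weights: 0.26, 0.37, 0.37.
Standardized rate: 0.2600×14.48 + 0.3700×98.28 + 0.3700×332.80 = 163.2644 per 1,000.

163.26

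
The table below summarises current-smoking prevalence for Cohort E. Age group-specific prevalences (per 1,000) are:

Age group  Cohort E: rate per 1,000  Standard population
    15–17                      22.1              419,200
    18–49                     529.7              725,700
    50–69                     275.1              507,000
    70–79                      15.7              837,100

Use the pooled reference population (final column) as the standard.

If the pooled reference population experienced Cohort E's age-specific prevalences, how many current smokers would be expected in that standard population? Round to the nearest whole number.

Expected current smokers = Σ (standard pop × age-specific rate ÷ 1,000)
= 419,200×22.1/1,000 + 725,700×529.7/1,000 + 507,000×275.1/1,000 + 837,100×15.7/1,000
= 9264.32 + 384403.29 + 139475.70 + 13142.47 = 546285.78.

546286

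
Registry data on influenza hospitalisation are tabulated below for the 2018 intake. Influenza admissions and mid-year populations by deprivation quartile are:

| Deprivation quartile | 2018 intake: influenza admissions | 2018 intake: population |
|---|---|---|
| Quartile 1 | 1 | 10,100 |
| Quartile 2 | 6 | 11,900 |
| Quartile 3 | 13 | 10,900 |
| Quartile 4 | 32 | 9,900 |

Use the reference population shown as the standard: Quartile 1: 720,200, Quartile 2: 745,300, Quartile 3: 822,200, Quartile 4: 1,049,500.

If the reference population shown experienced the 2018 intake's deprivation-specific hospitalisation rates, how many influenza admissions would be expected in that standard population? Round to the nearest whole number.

Deprivation-specific rates per 100,000 for the 2018 intake: 9.90, 50.42, 119.27, 323.23.
Expected influenza admissions = Σ (standard pop × deprivation-specific rate ÷ 100,000)
= 720,200×9.90/100,000 + 745,300×50.42/100,000 + 822,200×119.27/100,000 + 1,049,500×323.23/100,000
= 71.31 + 375.78 + 980.61 + 3392.32 = 4820.02.

4820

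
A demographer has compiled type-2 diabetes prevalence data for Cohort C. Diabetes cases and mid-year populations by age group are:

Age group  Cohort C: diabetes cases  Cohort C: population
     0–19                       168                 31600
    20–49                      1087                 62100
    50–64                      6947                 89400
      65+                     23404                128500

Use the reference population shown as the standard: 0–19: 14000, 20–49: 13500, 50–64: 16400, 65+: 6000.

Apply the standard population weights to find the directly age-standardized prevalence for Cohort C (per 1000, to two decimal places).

Age-specific rates per 1000 for Cohort C: 5.316, 17.504, 77.707, 182.132.
Standard total = 49900; weights = 0.2806, 0.2705, 0.3287, 0.1202.
Standardized rate: 0.2806×5.316 + 0.2705×17.504 + 0.3287×77.707 + 0.1202×182.132 = 53.6658 per 1000.

53.67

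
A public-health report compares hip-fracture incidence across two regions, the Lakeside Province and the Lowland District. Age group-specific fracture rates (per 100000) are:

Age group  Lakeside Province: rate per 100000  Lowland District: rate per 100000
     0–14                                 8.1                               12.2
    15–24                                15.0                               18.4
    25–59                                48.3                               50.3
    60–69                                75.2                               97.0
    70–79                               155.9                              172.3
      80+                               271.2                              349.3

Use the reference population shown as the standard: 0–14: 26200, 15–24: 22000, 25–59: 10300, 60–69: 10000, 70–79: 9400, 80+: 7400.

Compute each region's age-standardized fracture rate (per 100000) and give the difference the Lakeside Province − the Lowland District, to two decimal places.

Standard total = 85300; weights = 0.3072, 0.2579, 0.1208, 0.1172, 0.1102, 0.0868.
The Lakeside Province: 0.3072×8.1 + 0.2579×15.0 + 0.1208×48.3 + 0.1172×75.2 + 0.1102×155.9 + 0.0868×271.2 = 61.7122 per 100000.
The Lowland District: 0.3072×12.2 + 0.2579×18.4 + 0.1208×50.3 + 0.1172×97.0 + 0.1102×172.3 + 0.0868×349.3 = 75.2283 per 100000.
Difference = 61.7122 − 75.2283 = -13.5161.

-13.52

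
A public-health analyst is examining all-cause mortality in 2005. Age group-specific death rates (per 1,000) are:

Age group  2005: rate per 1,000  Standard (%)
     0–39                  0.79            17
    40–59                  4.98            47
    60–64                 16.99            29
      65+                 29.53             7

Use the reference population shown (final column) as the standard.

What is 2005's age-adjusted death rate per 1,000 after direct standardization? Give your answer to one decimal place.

9.5

Standard weights: 0.17, 0.47, 0.29, 0.07.
Standardized rate: 0.1700×0.79 + 0.4700×4.98 + 0.2900×16.99 + 0.0700×29.53 = 9.4691 per 1,000.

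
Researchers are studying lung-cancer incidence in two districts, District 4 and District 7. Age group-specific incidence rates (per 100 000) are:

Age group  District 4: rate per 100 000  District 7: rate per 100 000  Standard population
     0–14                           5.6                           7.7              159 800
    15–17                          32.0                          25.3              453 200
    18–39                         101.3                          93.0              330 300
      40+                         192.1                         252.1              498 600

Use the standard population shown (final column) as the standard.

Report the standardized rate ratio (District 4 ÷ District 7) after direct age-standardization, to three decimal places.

0.855

Standard total = 1 441 900; weights = 0.1108, 0.3143, 0.2291, 0.3458.
District 4: 0.1108×5.6 + 0.3143×32.0 + 0.2291×101.3 + 0.3458×192.1 = 100.3105 per 100 000.
District 7: 0.1108×7.7 + 0.3143×25.3 + 0.2291×93.0 + 0.3458×252.1 = 117.2837 per 100 000.
Ratio = 100.3105 ÷ 117.2837 = 0.85528.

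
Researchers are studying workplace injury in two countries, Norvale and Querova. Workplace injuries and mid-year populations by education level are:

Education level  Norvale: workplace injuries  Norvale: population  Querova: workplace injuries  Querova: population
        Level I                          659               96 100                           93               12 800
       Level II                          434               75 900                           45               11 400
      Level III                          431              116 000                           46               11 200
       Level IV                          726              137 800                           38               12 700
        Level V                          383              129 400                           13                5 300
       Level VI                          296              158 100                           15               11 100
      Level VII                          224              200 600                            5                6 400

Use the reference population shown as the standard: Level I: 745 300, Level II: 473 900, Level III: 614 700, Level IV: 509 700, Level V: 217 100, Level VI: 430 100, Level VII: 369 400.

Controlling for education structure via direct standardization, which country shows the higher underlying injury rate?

Education-specific rates per 10 000 for Norvale: 68.57, 57.18, 37.16, 52.69, 29.60, 18.72, 11.17.
For Querova: 72.66, 39.47, 41.07, 29.92, 24.53, 13.51, 7.81.
Standard total = 3 360 200; weights = 0.2218, 0.1410, 0.1829, 0.1517, 0.0646, 0.1280, 0.1099.
Norvale: 0.2218×68.57 + 0.1410×57.18 + 0.1829×37.16 + 0.1517×52.69 + 0.0646×29.60 + 0.1280×18.72 + 0.1099×11.17 = 43.5993 per 10 000.
Querova: 0.2218×72.66 + 0.1410×39.47 + 0.1829×41.07 + 0.1517×29.92 + 0.0646×24.53 + 0.1280×13.51 + 0.1099×7.81 = 37.9078 per 10 000.
The crude rates (34.50 vs 35.97) would put Querova higher, but that reflects its education composition; once standardized to a common education structure, Norvale has the higher underlying rate.

Norvale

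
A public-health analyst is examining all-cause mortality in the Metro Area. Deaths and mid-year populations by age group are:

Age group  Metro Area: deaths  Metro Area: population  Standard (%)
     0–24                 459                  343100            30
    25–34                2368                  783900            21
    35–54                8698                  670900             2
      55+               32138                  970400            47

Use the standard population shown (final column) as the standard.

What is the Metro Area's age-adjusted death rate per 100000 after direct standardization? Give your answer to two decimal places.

1686.06

Age-specific rates per 100000 for the Metro Area: 133.78, 302.08, 1296.47, 3311.83.
Standard weights: 0.30, 0.21, 0.02, 0.47.
Standardized rate: 0.3000×133.78 + 0.2100×302.08 + 0.0200×1296.47 + 0.4700×3311.83 = 1686.0603 per 100000.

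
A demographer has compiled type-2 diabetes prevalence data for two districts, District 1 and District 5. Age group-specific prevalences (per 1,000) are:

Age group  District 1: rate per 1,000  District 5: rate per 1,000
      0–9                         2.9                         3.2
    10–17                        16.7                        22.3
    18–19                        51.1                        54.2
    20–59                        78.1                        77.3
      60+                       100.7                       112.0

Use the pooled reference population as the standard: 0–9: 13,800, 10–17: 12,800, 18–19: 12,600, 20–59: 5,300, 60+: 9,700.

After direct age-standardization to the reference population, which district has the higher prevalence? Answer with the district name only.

District 5

Standard total = 54,200; weights = 0.2546, 0.2362, 0.2325, 0.0978, 0.1790.
District 1: 0.2546×2.9 + 0.2362×16.7 + 0.2325×51.1 + 0.0978×78.1 + 0.1790×100.7 = 42.2207 per 1,000.
District 5: 0.2546×3.2 + 0.2362×22.3 + 0.2325×54.2 + 0.0978×77.3 + 0.1790×112.0 = 46.2843 per 1,000.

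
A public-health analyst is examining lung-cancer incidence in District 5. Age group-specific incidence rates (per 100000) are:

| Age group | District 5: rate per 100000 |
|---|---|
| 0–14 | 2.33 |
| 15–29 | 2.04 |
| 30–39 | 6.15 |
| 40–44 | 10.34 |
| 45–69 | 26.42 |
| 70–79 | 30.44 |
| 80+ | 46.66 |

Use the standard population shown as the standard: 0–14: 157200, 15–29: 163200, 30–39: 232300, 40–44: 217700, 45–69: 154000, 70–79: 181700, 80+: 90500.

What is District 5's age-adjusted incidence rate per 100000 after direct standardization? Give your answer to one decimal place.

Standard total = 1196600; weights = 0.1314, 0.1364, 0.1941, 0.1819, 0.1287, 0.1518, 0.0756.
Standardized rate: 0.1314×2.33 + 0.1364×2.04 + 0.1941×6.15 + 0.1819×10.34 + 0.1287×26.42 + 0.1518×30.44 + 0.0756×46.66 = 15.2108 per 100000.

15.2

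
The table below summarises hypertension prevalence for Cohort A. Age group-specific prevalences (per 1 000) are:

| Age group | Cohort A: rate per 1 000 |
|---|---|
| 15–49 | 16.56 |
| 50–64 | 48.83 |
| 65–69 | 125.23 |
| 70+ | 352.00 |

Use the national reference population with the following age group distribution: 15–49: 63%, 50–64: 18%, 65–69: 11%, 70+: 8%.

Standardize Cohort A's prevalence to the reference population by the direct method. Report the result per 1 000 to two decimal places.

61.16

Standard weights: 0.63, 0.18, 0.11, 0.08.
Standardized rate: 0.6300×16.56 + 0.1800×48.83 + 0.1100×125.23 + 0.0800×352.00 = 61.1575 per 1 000.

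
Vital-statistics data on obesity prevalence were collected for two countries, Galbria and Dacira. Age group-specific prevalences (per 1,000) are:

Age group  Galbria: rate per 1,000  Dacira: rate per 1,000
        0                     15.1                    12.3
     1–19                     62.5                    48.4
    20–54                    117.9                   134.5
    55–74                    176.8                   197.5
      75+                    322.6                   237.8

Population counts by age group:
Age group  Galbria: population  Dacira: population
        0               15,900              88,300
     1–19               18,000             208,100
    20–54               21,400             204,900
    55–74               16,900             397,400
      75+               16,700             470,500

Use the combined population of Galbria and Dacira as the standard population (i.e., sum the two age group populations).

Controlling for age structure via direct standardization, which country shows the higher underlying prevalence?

Galbria

Combined standard total = 1,458,100; weights = 0.0715, 0.1551, 0.1552, 0.2841, 0.3341.
Galbria: 0.0715×15.1 + 0.1551×62.5 + 0.1552×117.9 + 0.2841×176.8 + 0.3341×322.6 = 187.0958 per 1,000.
Dacira: 0.0715×12.3 + 0.1551×48.4 + 0.1552×134.5 + 0.2841×197.5 + 0.3341×237.8 = 164.8328 per 1,000.
The crude rates (137.95 vs 167.32) would put Dacira higher, but that reflects its age composition; once standardized to a common age structure, Galbria has the higher underlying rate.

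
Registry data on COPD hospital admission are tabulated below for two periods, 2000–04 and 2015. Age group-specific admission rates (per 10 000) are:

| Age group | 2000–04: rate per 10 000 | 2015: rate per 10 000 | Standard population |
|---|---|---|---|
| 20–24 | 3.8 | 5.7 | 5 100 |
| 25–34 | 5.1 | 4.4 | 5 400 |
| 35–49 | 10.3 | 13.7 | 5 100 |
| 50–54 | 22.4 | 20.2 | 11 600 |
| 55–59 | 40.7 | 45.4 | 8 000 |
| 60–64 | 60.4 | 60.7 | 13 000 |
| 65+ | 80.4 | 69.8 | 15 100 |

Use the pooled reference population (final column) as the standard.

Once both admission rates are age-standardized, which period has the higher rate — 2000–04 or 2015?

Standard total = 63 300; weights = 0.0806, 0.0853, 0.0806, 0.1833, 0.1264, 0.2054, 0.2385.
2000–04: 0.0806×3.8 + 0.0853×5.1 + 0.0806×10.3 + 0.1833×22.4 + 0.1264×40.7 + 0.2054×60.4 + 0.2385×80.4 = 42.4033 per 10 000.
2015: 0.0806×5.7 + 0.0853×4.4 + 0.0806×13.7 + 0.1833×20.2 + 0.1264×45.4 + 0.2054×60.7 + 0.2385×69.8 = 40.4945 per 10 000.

2000–04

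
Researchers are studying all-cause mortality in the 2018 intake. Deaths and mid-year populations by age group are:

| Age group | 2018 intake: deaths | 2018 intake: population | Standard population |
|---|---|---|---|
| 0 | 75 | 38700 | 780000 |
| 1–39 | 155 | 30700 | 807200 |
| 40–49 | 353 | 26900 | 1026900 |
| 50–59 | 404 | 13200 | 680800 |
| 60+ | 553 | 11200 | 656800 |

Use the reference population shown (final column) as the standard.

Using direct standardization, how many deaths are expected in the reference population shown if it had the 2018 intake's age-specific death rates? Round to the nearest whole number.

Age-specific rates per 1000 for the 2018 intake: 1.938, 5.049, 13.123, 30.606, 49.375.
Expected deaths = Σ (standard pop × age-specific rate ÷ 1000)
= 780000×1.938/1000 + 807200×5.049/1000 + 1026900×13.123/1000 + 680800×30.606/1000 + 656800×49.375/1000
= 1511.63 + 4075.44 + 13475.68 + 20836.61 + 32429.50 = 72328.85.

72329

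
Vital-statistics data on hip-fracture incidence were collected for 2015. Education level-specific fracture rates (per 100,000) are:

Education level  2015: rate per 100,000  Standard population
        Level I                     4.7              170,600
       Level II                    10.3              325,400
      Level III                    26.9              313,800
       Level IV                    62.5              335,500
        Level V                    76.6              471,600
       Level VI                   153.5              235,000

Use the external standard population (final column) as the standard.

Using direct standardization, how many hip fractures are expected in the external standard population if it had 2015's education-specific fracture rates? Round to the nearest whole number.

Expected hip fractures = Σ (standard pop × education-specific rate ÷ 100,000)
= 170,600×4.7/100,000 + 325,400×10.3/100,000 + 313,800×26.9/100,000 + 335,500×62.5/100,000 + 471,600×76.6/100,000 + 235,000×153.5/100,000
= 8.02 + 33.52 + 84.41 + 209.69 + 361.25 + 360.73 = 1057.60.

1058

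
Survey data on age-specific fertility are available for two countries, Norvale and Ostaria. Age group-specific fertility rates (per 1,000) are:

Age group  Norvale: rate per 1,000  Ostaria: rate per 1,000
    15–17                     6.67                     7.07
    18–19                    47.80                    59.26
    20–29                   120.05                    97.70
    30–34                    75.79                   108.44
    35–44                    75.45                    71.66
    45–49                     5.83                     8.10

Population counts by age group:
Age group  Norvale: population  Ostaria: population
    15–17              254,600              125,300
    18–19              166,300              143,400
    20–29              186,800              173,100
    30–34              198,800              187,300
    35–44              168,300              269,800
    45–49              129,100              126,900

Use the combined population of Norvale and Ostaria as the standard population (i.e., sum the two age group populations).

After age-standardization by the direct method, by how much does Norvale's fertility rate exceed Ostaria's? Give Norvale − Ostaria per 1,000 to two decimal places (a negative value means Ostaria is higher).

Combined standard total = 2,129,700; weights = 0.1784, 0.1454, 0.1690, 0.1813, 0.2057, 0.1202.
Norvale: 0.1784×6.67 + 0.1454×47.80 + 0.1690×120.05 + 0.1813×75.79 + 0.2057×75.45 + 0.1202×5.83 = 58.3900 per 1,000.
Ostaria: 0.1784×7.07 + 0.1454×59.26 + 0.1690×97.70 + 0.1813×108.44 + 0.2057×71.66 + 0.1202×8.10 = 61.7634 per 1,000.
Difference = 58.3900 − 61.7634 = -3.3734.

-3.37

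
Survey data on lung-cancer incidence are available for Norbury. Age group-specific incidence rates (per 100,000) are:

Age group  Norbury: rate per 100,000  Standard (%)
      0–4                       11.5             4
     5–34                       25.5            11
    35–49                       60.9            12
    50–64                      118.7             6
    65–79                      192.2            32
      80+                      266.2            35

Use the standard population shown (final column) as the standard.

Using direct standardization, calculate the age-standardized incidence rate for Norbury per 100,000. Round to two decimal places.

172.37

Standard weights: 0.04, 0.11, 0.12, 0.06, 0.32, 0.35.
Standardized rate: 0.0400×11.5 + 0.1100×25.5 + 0.1200×60.9 + 0.0600×118.7 + 0.3200×192.2 + 0.3500×266.2 = 172.3690 per 100,000.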